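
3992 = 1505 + 2487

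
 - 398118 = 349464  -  747582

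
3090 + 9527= 12617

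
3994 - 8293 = -4299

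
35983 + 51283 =87266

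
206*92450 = 19044700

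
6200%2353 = 1494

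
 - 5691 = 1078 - 6769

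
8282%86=26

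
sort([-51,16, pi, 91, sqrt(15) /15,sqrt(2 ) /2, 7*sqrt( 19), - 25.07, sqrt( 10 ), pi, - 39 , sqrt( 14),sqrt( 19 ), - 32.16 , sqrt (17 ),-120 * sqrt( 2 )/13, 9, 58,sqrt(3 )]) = [-51, - 39, - 32.16, - 25.07 , - 120 * sqrt( 2)/13,sqrt( 15 ) /15,sqrt( 2 )/2,  sqrt(3),pi, pi  ,  sqrt( 10),sqrt( 14 ),  sqrt( 17 ),sqrt( 19),9, 16 , 7*sqrt( 19), 58,91]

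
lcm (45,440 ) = 3960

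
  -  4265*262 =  - 1117430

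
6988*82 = 573016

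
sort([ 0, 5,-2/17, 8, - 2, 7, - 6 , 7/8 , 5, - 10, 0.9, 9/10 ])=[ - 10,  -  6, - 2,-2/17 , 0, 7/8  ,  9/10,0.9, 5, 5, 7,8 ]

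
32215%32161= 54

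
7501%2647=2207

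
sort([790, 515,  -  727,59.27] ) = [-727, 59.27, 515, 790 ]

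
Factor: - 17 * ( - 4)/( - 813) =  - 2^2*3^(-1)*17^1*271^( -1) = - 68/813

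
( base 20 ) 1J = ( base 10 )39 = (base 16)27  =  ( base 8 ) 47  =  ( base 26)1d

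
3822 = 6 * 637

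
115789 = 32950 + 82839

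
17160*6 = 102960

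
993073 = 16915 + 976158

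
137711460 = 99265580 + 38445880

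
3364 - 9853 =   -  6489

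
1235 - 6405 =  - 5170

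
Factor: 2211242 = 2^1*11^1 * 100511^1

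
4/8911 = 4/8911 = 0.00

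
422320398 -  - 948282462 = 1370602860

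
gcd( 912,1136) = 16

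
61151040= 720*84932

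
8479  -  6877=1602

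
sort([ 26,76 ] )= [26,  76 ] 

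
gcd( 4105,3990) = 5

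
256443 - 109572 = 146871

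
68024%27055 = 13914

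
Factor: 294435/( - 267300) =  - 2^( - 2 )*3^( - 1)*5^(-1 )*11^( - 1)*727^1 = - 727/660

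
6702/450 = 1117/75 =14.89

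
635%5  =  0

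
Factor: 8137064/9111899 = 2^3*13^1*78241^1*9111899^( - 1)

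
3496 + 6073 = 9569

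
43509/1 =43509 = 43509.00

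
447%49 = 6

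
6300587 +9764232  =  16064819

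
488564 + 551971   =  1040535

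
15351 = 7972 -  - 7379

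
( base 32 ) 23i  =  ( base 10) 2162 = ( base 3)2222002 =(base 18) 6c2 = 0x872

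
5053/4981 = 5053/4981 = 1.01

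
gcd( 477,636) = 159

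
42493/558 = 76 + 85/558 = 76.15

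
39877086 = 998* 39957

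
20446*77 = 1574342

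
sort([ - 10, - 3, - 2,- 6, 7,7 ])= [ - 10  ,  -  6, - 3,-2, 7,7 ]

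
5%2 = 1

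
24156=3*8052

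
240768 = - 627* (  -  384 )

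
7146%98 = 90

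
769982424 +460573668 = 1230556092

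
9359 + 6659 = 16018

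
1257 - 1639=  - 382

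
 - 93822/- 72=15637/12 = 1303.08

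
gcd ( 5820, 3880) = 1940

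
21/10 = 2  +  1/10= 2.10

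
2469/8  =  308 + 5/8 = 308.62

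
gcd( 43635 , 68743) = 1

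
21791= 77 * 283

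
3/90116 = 3/90116 = 0.00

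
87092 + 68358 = 155450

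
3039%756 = 15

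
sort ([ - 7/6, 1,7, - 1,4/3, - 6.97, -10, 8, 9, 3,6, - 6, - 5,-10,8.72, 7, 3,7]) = [ - 10, - 10 ,  -  6.97, - 6, - 5, - 7/6, - 1,1,4/3,3, 3, 6,  7,7, 7 , 8 , 8.72,9]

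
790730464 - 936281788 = - 145551324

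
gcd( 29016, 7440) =744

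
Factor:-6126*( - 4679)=2^1*3^1 * 1021^1*4679^1 = 28663554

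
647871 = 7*92553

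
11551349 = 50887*227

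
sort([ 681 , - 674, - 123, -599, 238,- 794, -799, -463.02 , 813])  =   [ - 799, - 794,-674 , - 599, - 463.02, - 123, 238, 681,813]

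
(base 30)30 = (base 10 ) 90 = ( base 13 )6C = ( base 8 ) 132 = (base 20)4a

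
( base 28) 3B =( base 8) 137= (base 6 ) 235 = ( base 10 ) 95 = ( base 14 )6B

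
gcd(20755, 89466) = 1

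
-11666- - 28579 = 16913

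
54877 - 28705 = 26172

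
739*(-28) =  - 20692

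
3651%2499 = 1152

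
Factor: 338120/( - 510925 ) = -632/955 = -2^3*5^( - 1) *79^1*191^ (  -  1 )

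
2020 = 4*505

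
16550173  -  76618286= - 60068113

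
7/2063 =7/2063=0.00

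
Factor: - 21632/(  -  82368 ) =2^1*3^ ( - 2 )*11^( - 1 )*13^1 = 26/99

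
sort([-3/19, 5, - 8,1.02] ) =[  -  8, -3/19,1.02,5]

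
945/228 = 315/76 =4.14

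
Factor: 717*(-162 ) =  - 2^1*3^5*239^1=- 116154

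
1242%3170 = 1242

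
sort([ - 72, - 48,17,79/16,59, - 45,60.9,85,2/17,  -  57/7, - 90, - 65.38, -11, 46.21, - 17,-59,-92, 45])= [ - 92, - 90 , - 72,-65.38, - 59, -48,-45, - 17, - 11, - 57/7,2/17 , 79/16 , 17, 45,46.21,59,60.9,85 ] 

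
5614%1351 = 210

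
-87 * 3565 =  - 310155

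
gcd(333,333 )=333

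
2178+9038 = 11216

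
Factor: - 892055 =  - 5^1 * 23^1 * 7757^1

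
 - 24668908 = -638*38666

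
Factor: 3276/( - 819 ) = -2^2 = -4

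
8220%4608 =3612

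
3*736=2208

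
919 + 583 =1502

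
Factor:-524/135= - 2^2*3^(-3 )*5^( - 1) * 131^1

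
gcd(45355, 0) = 45355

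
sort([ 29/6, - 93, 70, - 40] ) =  [-93, - 40,29/6, 70] 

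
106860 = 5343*20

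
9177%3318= 2541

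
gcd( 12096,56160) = 864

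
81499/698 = 116 + 531/698 = 116.76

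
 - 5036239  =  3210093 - 8246332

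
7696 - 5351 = 2345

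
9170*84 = 770280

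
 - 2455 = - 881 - 1574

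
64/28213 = 64/28213 = 0.00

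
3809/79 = 48 + 17/79 = 48.22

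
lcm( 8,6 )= 24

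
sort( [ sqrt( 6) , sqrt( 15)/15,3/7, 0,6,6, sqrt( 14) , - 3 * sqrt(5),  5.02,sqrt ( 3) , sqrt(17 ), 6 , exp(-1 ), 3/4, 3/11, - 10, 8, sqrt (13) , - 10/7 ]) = [-10 ,-3* sqrt( 5), -10/7,0 , sqrt(15 ) /15,3/11 , exp(  -  1),3/7, 3/4,sqrt( 3), sqrt( 6 ), sqrt( 13 ), sqrt( 14) , sqrt( 17),5.02 , 6 , 6,6,8 ] 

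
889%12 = 1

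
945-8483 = -7538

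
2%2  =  0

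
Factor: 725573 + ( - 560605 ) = 2^3*17^1*1213^1 =164968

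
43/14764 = 43/14764 = 0.00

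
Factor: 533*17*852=7719972= 2^2*3^1*13^1*17^1*41^1*71^1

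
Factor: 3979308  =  2^2*3^1*331609^1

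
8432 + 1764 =10196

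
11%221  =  11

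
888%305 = 278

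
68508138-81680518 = -13172380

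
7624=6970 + 654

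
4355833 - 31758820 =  - 27402987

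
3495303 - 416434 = 3078869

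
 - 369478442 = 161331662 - 530810104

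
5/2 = 5/2 = 2.50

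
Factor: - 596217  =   - 3^1*353^1*563^1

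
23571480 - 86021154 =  - 62449674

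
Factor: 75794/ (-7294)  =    -  7^( - 1)*521^ ( - 1 )*37897^1=- 37897/3647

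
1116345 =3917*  285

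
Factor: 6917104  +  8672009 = 3^1*5196371^1 = 15589113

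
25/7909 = 25/7909 = 0.00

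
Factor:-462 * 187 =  - 86394 =- 2^1*3^1*7^1*11^2*17^1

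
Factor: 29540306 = 2^1*14770153^1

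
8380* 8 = 67040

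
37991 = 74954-36963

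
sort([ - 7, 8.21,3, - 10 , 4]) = [ - 10, - 7,  3, 4, 8.21 ] 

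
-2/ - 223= 2/223=0.01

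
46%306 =46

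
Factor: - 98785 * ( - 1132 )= 2^2*5^1 * 23^1 * 283^1*859^1 = 111824620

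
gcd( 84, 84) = 84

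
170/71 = 2 + 28/71 = 2.39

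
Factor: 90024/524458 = 132/769=2^2  *3^1*11^1 * 769^( - 1)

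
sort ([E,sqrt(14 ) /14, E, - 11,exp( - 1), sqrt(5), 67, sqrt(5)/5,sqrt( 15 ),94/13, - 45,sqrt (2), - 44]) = [ - 45, - 44, - 11,sqrt( 14)/14 , exp( - 1 ), sqrt( 5 ) /5, sqrt (2), sqrt( 5 ),E, E, sqrt ( 15 ),94/13  ,  67 ] 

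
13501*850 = 11475850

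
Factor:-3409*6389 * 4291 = - 93458413391  =  - 7^2*487^1*613^1*6389^1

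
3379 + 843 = 4222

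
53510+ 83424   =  136934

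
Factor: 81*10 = 810 =2^1 * 3^4 * 5^1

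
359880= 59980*6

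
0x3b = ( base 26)27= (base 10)59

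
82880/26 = 41440/13 = 3187.69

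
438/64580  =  219/32290 =0.01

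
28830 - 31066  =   - 2236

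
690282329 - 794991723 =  - 104709394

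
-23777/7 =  - 23777/7  =  -3396.71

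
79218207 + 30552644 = 109770851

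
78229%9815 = 9524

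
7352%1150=452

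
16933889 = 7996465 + 8937424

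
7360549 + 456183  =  7816732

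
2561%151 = 145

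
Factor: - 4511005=-5^1*902201^1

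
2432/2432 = 1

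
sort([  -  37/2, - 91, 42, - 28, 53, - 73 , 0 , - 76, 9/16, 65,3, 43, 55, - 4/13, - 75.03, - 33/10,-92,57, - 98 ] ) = [  -  98, - 92, - 91, - 76 , - 75.03, - 73 ,- 28, - 37/2, - 33/10 ,-4/13, 0, 9/16, 3, 42,43,53 , 55, 57 , 65 ] 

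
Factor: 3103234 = 2^1*1551617^1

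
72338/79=915 + 53/79  =  915.67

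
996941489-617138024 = 379803465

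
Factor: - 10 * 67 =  - 670 = - 2^1*5^1* 67^1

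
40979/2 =40979/2 = 20489.50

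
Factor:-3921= - 3^1*1307^1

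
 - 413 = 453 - 866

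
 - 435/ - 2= 217 + 1/2 = 217.50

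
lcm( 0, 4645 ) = 0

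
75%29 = 17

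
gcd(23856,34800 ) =48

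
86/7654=1/89 = 0.01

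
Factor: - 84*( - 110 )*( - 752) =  - 2^7*3^1*5^1*7^1*11^1* 47^1 = - 6948480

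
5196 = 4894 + 302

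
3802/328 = 11+97/164 = 11.59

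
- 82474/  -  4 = 41237/2=20618.50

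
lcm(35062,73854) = 3471138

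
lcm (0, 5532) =0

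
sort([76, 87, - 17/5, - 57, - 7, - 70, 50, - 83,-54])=[- 83,  -  70, - 57,-54,-7,-17/5,50, 76,  87] 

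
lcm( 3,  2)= 6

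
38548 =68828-30280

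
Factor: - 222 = -2^1*3^1 * 37^1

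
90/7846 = 45/3923  =  0.01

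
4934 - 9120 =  - 4186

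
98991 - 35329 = 63662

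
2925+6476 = 9401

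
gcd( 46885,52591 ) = 1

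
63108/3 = 21036=21036.00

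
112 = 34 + 78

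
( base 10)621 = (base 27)N0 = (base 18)1G9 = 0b1001101101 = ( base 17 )229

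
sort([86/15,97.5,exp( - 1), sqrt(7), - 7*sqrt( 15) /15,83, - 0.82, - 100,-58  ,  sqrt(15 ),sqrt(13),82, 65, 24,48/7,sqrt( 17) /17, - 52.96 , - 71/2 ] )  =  [ - 100, - 58, - 52.96, - 71/2, - 7*sqrt(15) /15, - 0.82,sqrt(17)/17,exp ( -1),sqrt ( 7),sqrt( 13),sqrt( 15 ), 86/15,48/7,24,65,82, 83,97.5]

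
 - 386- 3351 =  - 3737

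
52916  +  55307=108223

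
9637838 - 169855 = 9467983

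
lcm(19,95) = 95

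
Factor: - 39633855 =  - 3^1*5^1*2642257^1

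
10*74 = 740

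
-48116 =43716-91832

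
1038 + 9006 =10044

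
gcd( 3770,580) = 290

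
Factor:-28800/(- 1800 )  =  16 =2^4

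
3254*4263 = 13871802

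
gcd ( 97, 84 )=1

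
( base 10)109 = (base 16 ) 6d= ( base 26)45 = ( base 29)3m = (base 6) 301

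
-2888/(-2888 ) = 1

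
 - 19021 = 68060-87081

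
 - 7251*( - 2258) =16372758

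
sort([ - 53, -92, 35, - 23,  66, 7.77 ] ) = [- 92, - 53, - 23,  7.77,35, 66 ] 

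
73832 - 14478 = 59354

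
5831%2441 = 949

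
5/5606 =5/5606 = 0.00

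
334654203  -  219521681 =115132522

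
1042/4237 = 1042/4237 = 0.25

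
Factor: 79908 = 2^2*3^1*6659^1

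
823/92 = 823/92 = 8.95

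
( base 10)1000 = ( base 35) SK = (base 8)1750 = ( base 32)V8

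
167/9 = 18 + 5/9 = 18.56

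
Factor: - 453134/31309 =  -2^1 * 11^1*43^1*131^(- 1)*239^(-1)* 479^1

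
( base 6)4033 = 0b1101110101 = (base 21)203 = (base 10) 885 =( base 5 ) 12020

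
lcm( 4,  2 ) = 4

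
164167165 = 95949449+68217716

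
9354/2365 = 3 + 2259/2365 = 3.96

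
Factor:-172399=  - 172399^1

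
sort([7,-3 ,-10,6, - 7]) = [ - 10, - 7,-3, 6,7]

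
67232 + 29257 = 96489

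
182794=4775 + 178019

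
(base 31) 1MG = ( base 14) 867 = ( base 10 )1659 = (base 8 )3173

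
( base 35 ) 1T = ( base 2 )1000000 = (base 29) 26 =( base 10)64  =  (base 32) 20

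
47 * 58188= 2734836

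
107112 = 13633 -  - 93479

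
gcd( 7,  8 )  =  1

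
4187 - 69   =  4118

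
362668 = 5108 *71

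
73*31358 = 2289134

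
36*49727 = 1790172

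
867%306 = 255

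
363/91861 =33/8351 = 0.00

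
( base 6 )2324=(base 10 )556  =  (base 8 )1054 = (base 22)136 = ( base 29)j5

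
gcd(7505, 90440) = 95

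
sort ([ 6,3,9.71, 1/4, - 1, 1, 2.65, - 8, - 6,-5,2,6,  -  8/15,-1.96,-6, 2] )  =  [ - 8, - 6, - 6  , - 5, - 1.96,-1, - 8/15,1/4, 1, 2,  2,  2.65, 3,6, 6, 9.71]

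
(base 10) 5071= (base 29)60p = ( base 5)130241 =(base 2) 1001111001111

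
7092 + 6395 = 13487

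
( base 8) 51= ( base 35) 16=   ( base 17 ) 27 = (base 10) 41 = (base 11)38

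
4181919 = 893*4683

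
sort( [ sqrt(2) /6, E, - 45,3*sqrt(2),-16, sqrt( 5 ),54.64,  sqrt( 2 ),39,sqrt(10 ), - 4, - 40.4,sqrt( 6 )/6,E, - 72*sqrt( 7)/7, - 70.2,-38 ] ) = [-70.2,  -  45, - 40.4 , - 38, - 72*sqrt(7)/7,-16, - 4,sqrt( 2)/6,sqrt(6)/6,sqrt (2),sqrt(5),E,E,sqrt(10),3* sqrt( 2), 39 , 54.64 ] 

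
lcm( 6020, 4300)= 30100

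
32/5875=32/5875 = 0.01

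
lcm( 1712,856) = 1712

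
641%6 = 5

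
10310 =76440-66130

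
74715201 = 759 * 98439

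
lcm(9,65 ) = 585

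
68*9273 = 630564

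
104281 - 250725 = - 146444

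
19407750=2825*6870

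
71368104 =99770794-28402690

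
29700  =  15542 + 14158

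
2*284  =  568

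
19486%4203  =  2674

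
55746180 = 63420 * 879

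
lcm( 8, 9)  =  72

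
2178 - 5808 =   -  3630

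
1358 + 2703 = 4061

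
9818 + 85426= 95244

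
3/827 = 3/827 = 0.00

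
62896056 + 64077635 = 126973691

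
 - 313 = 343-656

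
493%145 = 58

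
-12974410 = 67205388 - 80179798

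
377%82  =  49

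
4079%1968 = 143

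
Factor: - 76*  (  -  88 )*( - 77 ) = - 2^5*7^1*11^2 * 19^1 = - 514976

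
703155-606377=96778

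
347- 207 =140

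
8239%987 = 343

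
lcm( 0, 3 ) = 0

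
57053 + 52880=109933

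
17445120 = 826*21120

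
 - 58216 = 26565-84781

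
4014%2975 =1039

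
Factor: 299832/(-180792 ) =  - 403/243 = - 3^(-5)*13^1*31^1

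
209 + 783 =992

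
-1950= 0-1950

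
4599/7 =657 = 657.00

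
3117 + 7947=11064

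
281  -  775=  - 494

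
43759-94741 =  - 50982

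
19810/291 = 19810/291  =  68.08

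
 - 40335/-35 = 1152+3/7=1152.43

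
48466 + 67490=115956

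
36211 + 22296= 58507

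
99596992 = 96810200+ 2786792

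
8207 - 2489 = 5718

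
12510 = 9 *1390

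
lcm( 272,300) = 20400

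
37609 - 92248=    - 54639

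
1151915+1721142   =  2873057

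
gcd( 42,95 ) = 1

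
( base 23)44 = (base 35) 2Q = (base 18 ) 56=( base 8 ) 140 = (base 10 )96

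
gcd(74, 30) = 2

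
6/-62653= -1 + 62647/62653 = - 0.00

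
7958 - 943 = 7015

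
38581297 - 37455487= 1125810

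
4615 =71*65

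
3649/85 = 42 + 79/85=42.93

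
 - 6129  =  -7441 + 1312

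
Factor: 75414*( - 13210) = - 2^2*3^1*5^1 * 1321^1*12569^1 = -996218940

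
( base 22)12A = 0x21a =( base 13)325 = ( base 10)538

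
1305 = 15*87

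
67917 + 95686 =163603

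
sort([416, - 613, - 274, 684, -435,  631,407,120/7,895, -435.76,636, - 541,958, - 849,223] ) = [ - 849,-613, - 541, - 435.76, - 435, - 274,120/7,223,407,416,631,636 , 684, 895,  958] 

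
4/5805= 4/5805 = 0.00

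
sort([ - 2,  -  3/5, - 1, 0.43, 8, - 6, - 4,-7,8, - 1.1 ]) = [  -  7, - 6, - 4, - 2,-1.1 , - 1, - 3/5,  0.43,8, 8 ] 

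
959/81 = 11  +  68/81 = 11.84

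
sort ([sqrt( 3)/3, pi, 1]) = [ sqrt(3)/3, 1, pi]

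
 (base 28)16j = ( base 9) 1288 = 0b1111001011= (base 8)1713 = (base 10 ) 971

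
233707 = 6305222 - 6071515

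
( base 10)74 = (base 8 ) 112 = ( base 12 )62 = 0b1001010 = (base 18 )42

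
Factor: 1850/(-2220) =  - 5/6 = - 2^( - 1)*3^(-1 ) * 5^1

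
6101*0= 0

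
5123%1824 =1475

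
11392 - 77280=  -  65888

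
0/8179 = 0 = 0.00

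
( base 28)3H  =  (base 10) 101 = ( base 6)245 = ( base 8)145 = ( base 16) 65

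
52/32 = 13/8  =  1.62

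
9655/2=4827 + 1/2 = 4827.50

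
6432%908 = 76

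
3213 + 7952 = 11165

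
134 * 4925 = 659950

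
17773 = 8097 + 9676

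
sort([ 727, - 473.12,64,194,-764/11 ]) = [-473.12,  -  764/11, 64,194, 727] 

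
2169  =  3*723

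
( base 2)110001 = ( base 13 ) 3a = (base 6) 121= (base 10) 49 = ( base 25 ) 1o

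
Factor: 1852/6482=2^1*7^( -1)  =  2/7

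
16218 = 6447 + 9771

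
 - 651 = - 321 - 330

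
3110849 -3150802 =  - 39953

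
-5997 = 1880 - 7877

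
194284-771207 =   -  576923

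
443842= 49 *9058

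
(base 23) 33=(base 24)30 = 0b1001000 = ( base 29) 2e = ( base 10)72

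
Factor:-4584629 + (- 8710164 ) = - 13294793 = - 503^1*26431^1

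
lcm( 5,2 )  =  10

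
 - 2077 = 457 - 2534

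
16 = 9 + 7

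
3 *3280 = 9840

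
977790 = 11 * 88890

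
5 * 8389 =41945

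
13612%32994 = 13612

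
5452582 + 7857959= 13310541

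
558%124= 62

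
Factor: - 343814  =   - 2^1*103^1*1669^1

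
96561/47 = 96561/47 =2054.49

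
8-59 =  - 51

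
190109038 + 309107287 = 499216325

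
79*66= 5214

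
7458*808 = 6026064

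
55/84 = 55/84 = 0.65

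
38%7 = 3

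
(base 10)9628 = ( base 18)1BCG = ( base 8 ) 22634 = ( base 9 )14177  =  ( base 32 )9CS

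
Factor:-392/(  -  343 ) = 2^3*7^(  -  1) = 8/7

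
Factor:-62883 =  - 3^3*17^1 * 137^1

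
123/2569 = 123/2569  =  0.05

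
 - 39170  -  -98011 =58841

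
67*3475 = 232825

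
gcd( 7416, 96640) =8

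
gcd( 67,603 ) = 67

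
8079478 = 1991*4058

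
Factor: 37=37^1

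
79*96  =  7584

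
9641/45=9641/45  =  214.24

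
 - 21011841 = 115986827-136998668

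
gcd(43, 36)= 1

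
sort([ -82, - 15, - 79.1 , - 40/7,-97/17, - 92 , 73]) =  [-92, - 82, - 79.1, - 15, - 40/7, - 97/17, 73 ] 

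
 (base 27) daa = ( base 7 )40306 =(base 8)23035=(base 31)a4n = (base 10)9757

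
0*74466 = 0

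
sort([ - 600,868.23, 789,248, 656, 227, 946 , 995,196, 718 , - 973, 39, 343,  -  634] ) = [ - 973, - 634, - 600,39,196, 227,248,343, 656, 718,789, 868.23,946, 995 ] 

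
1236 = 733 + 503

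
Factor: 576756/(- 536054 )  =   - 666/619 = - 2^1*3^2 * 37^1*619^( - 1)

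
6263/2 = 6263/2 = 3131.50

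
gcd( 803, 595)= 1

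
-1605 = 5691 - 7296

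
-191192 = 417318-608510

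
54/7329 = 18/2443= 0.01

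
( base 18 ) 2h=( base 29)1o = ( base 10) 53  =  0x35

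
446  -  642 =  - 196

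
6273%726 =465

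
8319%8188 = 131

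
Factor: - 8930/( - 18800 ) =19/40 = 2^(  -  3)*5^( - 1 )*19^1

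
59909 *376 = 22525784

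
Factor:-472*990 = - 2^4*3^2*5^1*11^1*59^1 =- 467280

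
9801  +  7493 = 17294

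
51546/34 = 1516+1/17  =  1516.06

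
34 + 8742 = 8776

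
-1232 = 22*( - 56 ) 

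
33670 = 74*455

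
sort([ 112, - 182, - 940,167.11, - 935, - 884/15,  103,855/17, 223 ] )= [  -  940, - 935, - 182,-884/15, 855/17 , 103, 112, 167.11,223 ]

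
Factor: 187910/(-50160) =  -989/264 = - 2^(  -  3)*3^( - 1)*11^( - 1 ) * 23^1*43^1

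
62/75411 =62/75411 = 0.00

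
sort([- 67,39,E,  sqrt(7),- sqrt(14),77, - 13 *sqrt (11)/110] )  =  [-67, - sqrt( 14), - 13*sqrt( 11)/110, sqrt( 7), E, 39,77 ] 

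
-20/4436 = -5/1109 = - 0.00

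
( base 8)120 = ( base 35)2A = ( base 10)80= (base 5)310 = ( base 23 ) 3b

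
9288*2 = 18576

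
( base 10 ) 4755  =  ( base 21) AG9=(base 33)4C3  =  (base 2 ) 1001010010011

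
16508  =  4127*4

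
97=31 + 66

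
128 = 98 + 30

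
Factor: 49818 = 2^1*3^1*19^2*23^1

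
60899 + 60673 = 121572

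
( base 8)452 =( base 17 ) 109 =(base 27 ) b1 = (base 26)BC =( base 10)298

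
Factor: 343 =7^3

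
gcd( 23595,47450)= 65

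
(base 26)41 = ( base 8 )151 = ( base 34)33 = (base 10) 105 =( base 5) 410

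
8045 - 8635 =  - 590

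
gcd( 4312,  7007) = 539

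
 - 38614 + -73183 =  - 111797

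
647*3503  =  2266441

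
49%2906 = 49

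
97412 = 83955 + 13457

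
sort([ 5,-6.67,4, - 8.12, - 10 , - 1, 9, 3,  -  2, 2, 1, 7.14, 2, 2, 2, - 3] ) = [ - 10, - 8.12, - 6.67, - 3, - 2, -1, 1,2, 2, 2, 2, 3, 4,5, 7.14,9]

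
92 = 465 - 373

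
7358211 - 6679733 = 678478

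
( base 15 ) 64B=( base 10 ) 1421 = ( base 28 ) 1ML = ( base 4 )112031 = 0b10110001101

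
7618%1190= 478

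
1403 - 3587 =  -2184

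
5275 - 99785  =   - 94510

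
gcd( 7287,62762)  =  7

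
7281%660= 21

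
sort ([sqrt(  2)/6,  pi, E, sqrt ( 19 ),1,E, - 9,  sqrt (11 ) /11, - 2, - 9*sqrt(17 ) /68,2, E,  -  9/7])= [ - 9, - 2,-9/7 , - 9 * sqrt(17 ) /68, sqrt(2 ) /6,sqrt(11 ) /11,1 , 2, E,E,  E,pi,sqrt(19)]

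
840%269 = 33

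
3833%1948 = 1885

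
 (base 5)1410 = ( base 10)230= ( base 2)11100110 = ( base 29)7r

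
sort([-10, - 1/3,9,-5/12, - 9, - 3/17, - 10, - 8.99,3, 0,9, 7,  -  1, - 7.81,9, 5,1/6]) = [-10, - 10, - 9 ,  -  8.99,-7.81, - 1,- 5/12,- 1/3, - 3/17,0,1/6,3,5,7,9 , 9,9 ] 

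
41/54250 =41/54250 = 0.00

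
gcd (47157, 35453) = 11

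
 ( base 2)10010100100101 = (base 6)112005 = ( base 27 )D15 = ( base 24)GC5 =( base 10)9509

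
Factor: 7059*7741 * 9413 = 3^1  *13^1*181^1*7741^1*9413^1 = 514361326947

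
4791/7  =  4791/7 = 684.43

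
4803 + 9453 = 14256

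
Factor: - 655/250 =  - 131/50 =- 2^ (-1)*5^( - 2 )*131^1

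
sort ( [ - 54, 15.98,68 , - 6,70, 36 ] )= [ - 54, - 6,15.98,36,68,70 ]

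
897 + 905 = 1802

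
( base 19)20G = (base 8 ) 1342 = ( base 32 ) n2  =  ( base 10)738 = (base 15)343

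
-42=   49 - 91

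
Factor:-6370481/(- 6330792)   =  2^ ( - 3 )*3^(  -  1 )*79^1*103^( - 1 )*197^( - 1)*6203^1 = 490037/486984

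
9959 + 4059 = 14018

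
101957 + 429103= 531060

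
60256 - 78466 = - 18210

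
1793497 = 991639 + 801858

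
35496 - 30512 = 4984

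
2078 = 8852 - 6774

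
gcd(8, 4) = 4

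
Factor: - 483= -3^1*7^1*23^1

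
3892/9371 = 3892/9371 = 0.42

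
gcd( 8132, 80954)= 2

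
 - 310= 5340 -5650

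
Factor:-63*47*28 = -82908=- 2^2 *3^2* 7^2*47^1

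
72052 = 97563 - 25511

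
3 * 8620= 25860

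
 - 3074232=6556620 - 9630852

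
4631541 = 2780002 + 1851539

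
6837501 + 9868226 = 16705727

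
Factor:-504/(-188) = 2^1*3^2 * 7^1*47^( - 1) = 126/47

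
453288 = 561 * 808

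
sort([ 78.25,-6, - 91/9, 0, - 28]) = [ - 28, - 91/9,-6 , 0,78.25]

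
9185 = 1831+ 7354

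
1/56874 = 1/56874 = 0.00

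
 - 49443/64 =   -  773 + 29/64= - 772.55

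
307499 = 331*929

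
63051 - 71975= -8924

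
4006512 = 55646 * 72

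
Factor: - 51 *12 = -2^2 *3^2*17^1 = - 612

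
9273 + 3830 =13103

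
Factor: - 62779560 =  - 2^3 * 3^1 * 5^1*53^1*9871^1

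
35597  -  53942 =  - 18345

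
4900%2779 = 2121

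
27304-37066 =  - 9762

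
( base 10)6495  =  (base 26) 9FL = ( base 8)14537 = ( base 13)2c58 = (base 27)8OF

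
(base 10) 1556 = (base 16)614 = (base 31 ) 1j6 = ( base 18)4E8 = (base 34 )1BQ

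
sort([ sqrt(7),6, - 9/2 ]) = [ - 9/2, sqrt(7),6] 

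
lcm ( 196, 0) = 0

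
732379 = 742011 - 9632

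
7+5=12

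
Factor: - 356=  - 2^2 * 89^1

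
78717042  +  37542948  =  116259990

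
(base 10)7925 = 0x1EF5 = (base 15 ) 2535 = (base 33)795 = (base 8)17365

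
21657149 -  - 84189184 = 105846333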